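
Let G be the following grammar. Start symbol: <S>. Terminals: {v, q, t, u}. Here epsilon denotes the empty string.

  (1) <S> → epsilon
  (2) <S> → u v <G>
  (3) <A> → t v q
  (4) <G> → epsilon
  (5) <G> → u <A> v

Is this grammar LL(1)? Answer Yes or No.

Yes

FIRST(<S>) = {epsilon, u}
FIRST(<A>) = {t}
FIRST(<G>) = {epsilon, u}
FOLLOW(<S>) = {$}
FOLLOW(<A>) = {v}
FOLLOW(<G>) = {$}
Each cell of M receives at most one production.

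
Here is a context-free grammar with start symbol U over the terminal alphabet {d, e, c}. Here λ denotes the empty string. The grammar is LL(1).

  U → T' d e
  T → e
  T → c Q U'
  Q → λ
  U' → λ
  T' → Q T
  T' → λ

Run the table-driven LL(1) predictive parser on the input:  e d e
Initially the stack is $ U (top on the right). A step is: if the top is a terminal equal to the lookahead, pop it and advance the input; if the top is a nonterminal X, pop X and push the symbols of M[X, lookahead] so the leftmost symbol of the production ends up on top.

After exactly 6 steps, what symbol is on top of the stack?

     Stack      Input    Action
  1  $ U        e d e $  expand U → T' d e
  2  $ e d T'   e d e $  expand T' → Q T
  3  $ e d T Q  e d e $  expand Q → λ
  4  $ e d T    e d e $  expand T → e
  5  $ e d e    e d e $  match e
  6  $ e d      d e $    match d
Stack after step 6: $ e (top = e).

e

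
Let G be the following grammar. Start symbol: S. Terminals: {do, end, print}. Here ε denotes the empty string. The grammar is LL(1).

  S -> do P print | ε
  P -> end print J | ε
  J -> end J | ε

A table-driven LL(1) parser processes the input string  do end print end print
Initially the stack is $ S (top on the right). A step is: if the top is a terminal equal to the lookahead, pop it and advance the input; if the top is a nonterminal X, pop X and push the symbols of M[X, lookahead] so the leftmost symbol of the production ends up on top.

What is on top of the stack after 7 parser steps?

J

     Stack                Input                     Action
  1  $ S                  do end print end print $  expand S -> do P print
  2  $ print P do         do end print end print $  match do
  3  $ print P            end print end print $     expand P -> end print J
  4  $ print J print end  end print end print $     match end
  5  $ print J print      print end print $         match print
  6  $ print J            end print $               expand J -> end J
  7  $ print J end        end print $               match end
Stack after step 7: $ print J (top = J).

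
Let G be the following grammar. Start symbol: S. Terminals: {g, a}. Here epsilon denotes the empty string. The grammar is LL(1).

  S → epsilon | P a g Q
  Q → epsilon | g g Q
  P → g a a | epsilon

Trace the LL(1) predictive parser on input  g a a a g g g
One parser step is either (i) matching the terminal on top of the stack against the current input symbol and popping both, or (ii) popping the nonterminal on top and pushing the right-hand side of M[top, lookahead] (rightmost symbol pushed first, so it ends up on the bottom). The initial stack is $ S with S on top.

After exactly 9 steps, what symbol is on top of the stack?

     Stack          Input            Action
  1  $ S            g a a a g g g $  expand S → P a g Q
  2  $ Q g a P      g a a a g g g $  expand P → g a a
  3  $ Q g a a a g  g a a a g g g $  match g
  4  $ Q g a a a    a a a g g g $    match a
  5  $ Q g a a      a a g g g $      match a
  6  $ Q g a        a g g g $        match a
  7  $ Q g          g g g $          match g
  8  $ Q            g g $            expand Q → g g Q
  9  $ Q g g        g g $            match g
Stack after step 9: $ Q g (top = g).

g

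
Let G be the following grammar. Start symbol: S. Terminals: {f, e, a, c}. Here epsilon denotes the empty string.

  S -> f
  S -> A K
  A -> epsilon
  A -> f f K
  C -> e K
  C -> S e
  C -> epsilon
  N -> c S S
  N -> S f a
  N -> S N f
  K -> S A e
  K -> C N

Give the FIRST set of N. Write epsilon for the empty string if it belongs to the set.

{c, e, f}

FIRST(A) = {epsilon, f}
FIRST(S) = {c, e, f}  (via A K)
FIRST(C) = {epsilon, c, e, f}  (via S e)
FIRST(N) = {c, e, f}  (via S f a, S N f)
FIRST(K) = {c, e, f}  (via S A e, C N)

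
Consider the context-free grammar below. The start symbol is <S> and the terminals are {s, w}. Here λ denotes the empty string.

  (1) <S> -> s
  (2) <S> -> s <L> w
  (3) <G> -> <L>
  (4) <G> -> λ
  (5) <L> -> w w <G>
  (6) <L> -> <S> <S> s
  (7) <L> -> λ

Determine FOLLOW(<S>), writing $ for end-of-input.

FIRST(<S>): from <S>->s we get {s}; from <S>->s <L> w we get {s}. So FIRST(<S>) = {s}.
FIRST(<L>): from <L>->w w <G> we get {w}; from <L>-><S> <S> s we get {s}; from <L>->λ we get {λ}. So FIRST(<L>) = {λ, s, w}.
FIRST(<G>): from <G>-><L> we get {λ, s, w}; from <G>->λ we get {λ}. So FIRST(<G>) = {λ, s, w}.
FOLLOW(<S>) includes $ since <S> is the start symbol.
FOLLOW(<S>): in <L>-><S> <S> s (occurrence 1), <S> is followed by <S> s with FIRST {s}; in <L>-><S> <S> s (occurrence 2), <S> is followed by s with FIRST {s}. Thus FOLLOW(<S>) = {$, s}.
FOLLOW(<G>): in <L>->w w <G>, the suffix after <G> is empty, so FOLLOW(<G>) ⊇ FOLLOW(<L>) = {w}. Thus FOLLOW(<G>) = {w}.
FOLLOW(<L>): in <S>->s <L> w, <L> is followed by w with FIRST {w}; in <G>-><L>, the suffix after <L> is empty, so FOLLOW(<L>) ⊇ FOLLOW(<G>) = {w}. Thus FOLLOW(<L>) = {w}.

{$, s}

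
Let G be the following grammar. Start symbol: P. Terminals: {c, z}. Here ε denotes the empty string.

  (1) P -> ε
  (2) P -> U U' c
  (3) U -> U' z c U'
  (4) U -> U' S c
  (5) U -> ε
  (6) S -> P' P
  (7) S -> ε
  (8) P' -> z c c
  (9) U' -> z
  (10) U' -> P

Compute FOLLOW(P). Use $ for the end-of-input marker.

{$, c, z}

FIRST(P'): from P'->z c c we get {z}. So FIRST(P') = {z}.
FIRST(S): from S->P' P we get {z}; from S->ε we get {ε}. So FIRST(S) = {ε, z}.
FIRST(P): from P->ε we get {ε}; from P->U U' c we get {c, z}. So FIRST(P) = {ε, c, z}.
FIRST(U'): from U'->z we get {z}; from U'->P we get {ε, c, z}. So FIRST(U') = {ε, c, z}.
FIRST(U): from U->U' z c U' we get {c, z}; from U->U' S c we get {c, z}; from U->ε we get {ε}. So FIRST(U) = {ε, c, z}.
FOLLOW(P) includes $ since P is the start symbol.
FOLLOW(U): in P->U U' c, U is followed by U' c with FIRST {c, z}. Thus FOLLOW(U) = {c, z}.
FOLLOW(S): in U->U' S c, S is followed by c with FIRST {c}. Thus FOLLOW(S) = {c}.
FOLLOW(P'): in S->P' P, P' is followed by P with FIRST {ε, c, z}; in S->P' P, the suffix after P' is nullable, so FOLLOW(P') ⊇ FOLLOW(S) = {c}. Thus FOLLOW(P') = {c, z}.
FOLLOW(U'): in P->U U' c, U' is followed by c with FIRST {c}; in U->U' z c U' (occurrence 1), U' is followed by z c U' with FIRST {z}; in U->U' z c U' (occurrence 2), the suffix after U' is empty, so FOLLOW(U') ⊇ FOLLOW(U) = {c, z}; in U->U' S c, U' is followed by S c with FIRST {c, z}. Thus FOLLOW(U') = {c, z}.
FOLLOW(P): in S->P' P, the suffix after P is empty, so FOLLOW(P) ⊇ FOLLOW(S) = {c}; in U'->P, the suffix after P is empty, so FOLLOW(P) ⊇ FOLLOW(U') = {c, z}. Thus FOLLOW(P) = {$, c, z}.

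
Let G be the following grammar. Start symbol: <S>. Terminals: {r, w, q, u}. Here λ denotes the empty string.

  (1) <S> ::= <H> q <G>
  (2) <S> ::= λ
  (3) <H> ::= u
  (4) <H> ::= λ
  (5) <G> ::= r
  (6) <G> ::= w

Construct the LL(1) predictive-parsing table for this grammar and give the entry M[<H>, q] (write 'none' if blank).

<H> ::= λ

FIRST(<H>): from <H>::=u we get {u}; from <H>::=λ we get {λ}. So FIRST(<H>) = {λ, u}.
FIRST(<G>): from <G>::=r we get {r}; from <G>::=w we get {w}. So FIRST(<G>) = {r, w}.
FIRST(<S>): from <S>::=<H> q <G> we get {q, u}; from <S>::=λ we get {λ}. So FIRST(<S>) = {λ, q, u}.
FOLLOW(<S>) includes $ since <S> is the start symbol.
FOLLOW(<H>): in <S>::=<H> q <G>, <H> is followed by q <G> with FIRST {q}. Thus FOLLOW(<H>) = {q}.
For <H> ::= u: FIRST(u) = {u}, so it goes in M[<H>, t] for t ∈ {u}.
For <H> ::= λ: FIRST(λ) = {λ}, so it goes in M[<H>, t] for t ∈ {}; since λ ∈ FIRST, also for every t ∈ FOLLOW(<H>) = {q}.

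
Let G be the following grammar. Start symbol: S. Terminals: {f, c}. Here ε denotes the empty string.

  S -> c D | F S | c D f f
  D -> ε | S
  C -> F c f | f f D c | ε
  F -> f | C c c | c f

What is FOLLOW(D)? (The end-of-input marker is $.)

FIRST(S): from S->c D we get {c}; from S->F S we get {c, f}; from S->c D f f we get {c}. So FIRST(S) = {c, f}.
FIRST(D): from D->ε we get {ε}; from D->S we get {c, f}. So FIRST(D) = {ε, c, f}.
FIRST(C): from C->F c f we get {c, f}; from C->f f D c we get {f}; from C->ε we get {ε}. So FIRST(C) = {ε, c, f}.
FIRST(F): from F->f we get {f}; from F->C c c we get {c, f}; from F->c f we get {c}. So FIRST(F) = {c, f}.
FOLLOW(S) includes $ since S is the start symbol.
FOLLOW(C): in F->C c c, C is followed by c c with FIRST {c}. Thus FOLLOW(C) = {c}.
FOLLOW(F): in S->F S, F is followed by S with FIRST {c, f}; in C->F c f, F is followed by c f with FIRST {c}. Thus FOLLOW(F) = {c, f}.
FOLLOW(S): in S->F S, the suffix after S is empty (adds nothing new); in D->S, the suffix after S is empty, so FOLLOW(S) ⊇ FOLLOW(D) = {$, c, f}. Thus FOLLOW(S) = {$, c, f}.
FOLLOW(D): in S->c D, the suffix after D is empty, so FOLLOW(D) ⊇ FOLLOW(S) = {$, c, f}; in S->c D f f, D is followed by f f with FIRST {f}; in C->f f D c, D is followed by c with FIRST {c}. Thus FOLLOW(D) = {$, c, f}.

{$, c, f}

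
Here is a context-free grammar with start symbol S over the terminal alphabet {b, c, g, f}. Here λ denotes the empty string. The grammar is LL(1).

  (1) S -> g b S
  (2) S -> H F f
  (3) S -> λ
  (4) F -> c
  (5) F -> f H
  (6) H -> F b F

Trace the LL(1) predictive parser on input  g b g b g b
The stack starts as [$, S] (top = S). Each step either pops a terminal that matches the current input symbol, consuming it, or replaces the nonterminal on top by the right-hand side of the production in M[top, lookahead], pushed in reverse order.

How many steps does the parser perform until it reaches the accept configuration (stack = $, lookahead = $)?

step 1: stack=$ S  input=g b g b g b $  — expand S -> g b S
step 2: stack=$ S b g  input=g b g b g b $  — match g
step 3: stack=$ S b  input=b g b g b $  — match b
step 4: stack=$ S  input=g b g b $  — expand S -> g b S
step 5: stack=$ S b g  input=g b g b $  — match g
step 6: stack=$ S b  input=b g b $  — match b
step 7: stack=$ S  input=g b $  — expand S -> g b S
step 8: stack=$ S b g  input=g b $  — match g
step 9: stack=$ S b  input=b $  — match b
step 10: stack=$ S  input=$  — expand S -> λ
Accept reached after 10 steps.

10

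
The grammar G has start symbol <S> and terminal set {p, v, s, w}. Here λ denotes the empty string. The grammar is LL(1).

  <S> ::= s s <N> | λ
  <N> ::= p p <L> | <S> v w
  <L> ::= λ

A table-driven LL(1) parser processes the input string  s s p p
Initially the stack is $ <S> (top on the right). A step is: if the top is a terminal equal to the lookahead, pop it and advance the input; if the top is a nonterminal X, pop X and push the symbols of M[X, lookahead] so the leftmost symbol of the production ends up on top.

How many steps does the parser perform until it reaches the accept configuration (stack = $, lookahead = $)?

7

step 1: stack=$ <S>  input=s s p p $  — expand <S> ::= s s <N>
step 2: stack=$ <N> s s  input=s s p p $  — match s
step 3: stack=$ <N> s  input=s p p $  — match s
step 4: stack=$ <N>  input=p p $  — expand <N> ::= p p <L>
step 5: stack=$ <L> p p  input=p p $  — match p
step 6: stack=$ <L> p  input=p $  — match p
step 7: stack=$ <L>  input=$  — expand <L> ::= λ
Accept reached after 7 steps.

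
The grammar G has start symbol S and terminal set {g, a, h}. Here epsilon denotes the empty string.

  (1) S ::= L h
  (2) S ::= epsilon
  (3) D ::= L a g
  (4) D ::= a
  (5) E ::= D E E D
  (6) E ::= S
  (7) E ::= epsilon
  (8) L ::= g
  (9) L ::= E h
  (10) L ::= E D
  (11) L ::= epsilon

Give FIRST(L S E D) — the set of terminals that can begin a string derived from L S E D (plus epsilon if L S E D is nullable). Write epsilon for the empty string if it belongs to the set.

FIRST(S) = {epsilon, a, g, h}  (via L h)
FIRST(D) = {a, g, h}  (via L a g)
FIRST(E) = {epsilon, a, g, h}  (via D E E D, S)
FIRST(L) = {epsilon, a, g, h}  (via E h, E D)
FIRST(L S E D): take FIRST of each symbol in turn, carrying on past any symbol whose FIRST contains epsilon; result {a, g, h}.

{a, g, h}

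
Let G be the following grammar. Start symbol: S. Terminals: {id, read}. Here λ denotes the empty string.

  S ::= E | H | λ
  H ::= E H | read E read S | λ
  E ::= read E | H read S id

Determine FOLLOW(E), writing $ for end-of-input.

{$, id, read}

FIRST(S): from S::=E we get {read}; from S::=H we get {λ, read}; from S::=λ we get {λ}. So FIRST(S) = {λ, read}.
FIRST(H): from H::=E H we get {read}; from H::=read E read S we get {read}; from H::=λ we get {λ}. So FIRST(H) = {λ, read}.
FIRST(E): from E::=read E we get {read}; from E::=H read S id we get {read}. So FIRST(E) = {read}.
FOLLOW(S) includes $ since S is the start symbol.
FOLLOW(S): in H::=read E read S, the suffix after S is empty, so FOLLOW(S) ⊇ FOLLOW(H) = {$, id, read}; in E::=H read S id, S is followed by id with FIRST {id}. Thus FOLLOW(S) = {$, id, read}.
FOLLOW(H): in S::=H, the suffix after H is empty, so FOLLOW(H) ⊇ FOLLOW(S) = {$, id, read}; in H::=E H, the suffix after H is empty (adds nothing new); in E::=H read S id, H is followed by read S id with FIRST {read}. Thus FOLLOW(H) = {$, id, read}.
FOLLOW(E): in S::=E, the suffix after E is empty, so FOLLOW(E) ⊇ FOLLOW(S) = {$, id, read}; in H::=E H, E is followed by H with FIRST {λ, read}; in H::=E H, the suffix after E is nullable, so FOLLOW(E) ⊇ FOLLOW(H) = {$, id, read}; in H::=read E read S, E is followed by read S with FIRST {read}; in E::=read E, the suffix after E is empty (adds nothing new). Thus FOLLOW(E) = {$, id, read}.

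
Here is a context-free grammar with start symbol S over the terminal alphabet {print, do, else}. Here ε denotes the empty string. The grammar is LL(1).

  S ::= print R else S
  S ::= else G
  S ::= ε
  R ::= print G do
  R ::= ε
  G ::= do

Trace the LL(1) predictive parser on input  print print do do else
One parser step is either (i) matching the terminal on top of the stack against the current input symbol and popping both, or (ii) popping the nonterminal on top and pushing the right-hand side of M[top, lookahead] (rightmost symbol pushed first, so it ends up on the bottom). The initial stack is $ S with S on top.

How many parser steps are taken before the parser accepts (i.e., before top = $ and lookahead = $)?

9

step 1: stack=$ S  input=print print do do else $  — expand S ::= print R else S
step 2: stack=$ S else R print  input=print print do do else $  — match print
step 3: stack=$ S else R  input=print do do else $  — expand R ::= print G do
step 4: stack=$ S else do G print  input=print do do else $  — match print
step 5: stack=$ S else do G  input=do do else $  — expand G ::= do
step 6: stack=$ S else do do  input=do do else $  — match do
step 7: stack=$ S else do  input=do else $  — match do
step 8: stack=$ S else  input=else $  — match else
step 9: stack=$ S  input=$  — expand S ::= ε
Accept reached after 9 steps.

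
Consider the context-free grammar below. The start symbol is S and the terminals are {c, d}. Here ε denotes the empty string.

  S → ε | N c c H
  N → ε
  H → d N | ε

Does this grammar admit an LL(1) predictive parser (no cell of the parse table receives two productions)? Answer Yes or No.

FIRST(S) = {ε, c}
FIRST(N) = {ε}
FIRST(H) = {ε, d}
FOLLOW(S) = {$}
FOLLOW(N) = {$, c}
FOLLOW(H) = {$}
Each cell of M receives at most one production.

Yes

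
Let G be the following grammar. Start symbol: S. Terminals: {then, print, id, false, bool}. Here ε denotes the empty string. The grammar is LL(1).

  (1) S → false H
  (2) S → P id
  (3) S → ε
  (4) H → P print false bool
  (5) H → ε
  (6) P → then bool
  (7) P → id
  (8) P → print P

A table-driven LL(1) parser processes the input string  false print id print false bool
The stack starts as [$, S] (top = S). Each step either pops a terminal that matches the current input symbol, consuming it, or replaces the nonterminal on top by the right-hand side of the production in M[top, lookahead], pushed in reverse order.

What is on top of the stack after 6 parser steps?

id

step 1: stack=$ S  input=false print id print false bool $  — expand S → false H
step 2: stack=$ H false  input=false print id print false bool $  — match false
step 3: stack=$ H  input=print id print false bool $  — expand H → P print false bool
step 4: stack=$ bool false print P  input=print id print false bool $  — expand P → print P
step 5: stack=$ bool false print P print  input=print id print false bool $  — match print
step 6: stack=$ bool false print P  input=id print false bool $  — expand P → id
Stack after step 6: $ bool false print id (top = id).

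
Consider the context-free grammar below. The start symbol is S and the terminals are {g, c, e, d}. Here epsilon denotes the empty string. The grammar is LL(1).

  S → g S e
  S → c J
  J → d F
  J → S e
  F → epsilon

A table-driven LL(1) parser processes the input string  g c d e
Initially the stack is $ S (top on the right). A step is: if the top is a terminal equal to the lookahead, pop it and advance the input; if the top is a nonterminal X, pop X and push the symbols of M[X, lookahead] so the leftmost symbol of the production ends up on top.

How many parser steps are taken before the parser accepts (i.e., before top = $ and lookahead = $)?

8

step 1: stack=$ S  input=g c d e $  — expand S → g S e
step 2: stack=$ e S g  input=g c d e $  — match g
step 3: stack=$ e S  input=c d e $  — expand S → c J
step 4: stack=$ e J c  input=c d e $  — match c
step 5: stack=$ e J  input=d e $  — expand J → d F
step 6: stack=$ e F d  input=d e $  — match d
step 7: stack=$ e F  input=e $  — expand F → epsilon
step 8: stack=$ e  input=e $  — match e
Accept reached after 8 steps.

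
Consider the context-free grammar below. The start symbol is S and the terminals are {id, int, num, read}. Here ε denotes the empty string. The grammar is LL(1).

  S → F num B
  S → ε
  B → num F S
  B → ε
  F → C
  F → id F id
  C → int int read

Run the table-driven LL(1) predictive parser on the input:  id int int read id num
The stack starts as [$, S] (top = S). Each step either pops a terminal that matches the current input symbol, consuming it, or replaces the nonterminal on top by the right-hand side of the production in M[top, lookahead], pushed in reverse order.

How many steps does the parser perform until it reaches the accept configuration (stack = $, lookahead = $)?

      Stack                    Input                     Action
   1  $ S                      id int int read id num $  expand S → F num B
   2  $ B num F                id int int read id num $  expand F → id F id
   3  $ B num id F id          id int int read id num $  match id
   4  $ B num id F             int int read id num $     expand F → C
   5  $ B num id C             int int read id num $     expand C → int int read
   6  $ B num id read int int  int int read id num $     match int
   7  $ B num id read int      int read id num $         match int
   8  $ B num id read          read id num $             match read
   9  $ B num id               id num $                  match id
  10  $ B num                  num $                     match num
  11  $ B                      $                         expand B → ε
Accept reached after 11 steps.

11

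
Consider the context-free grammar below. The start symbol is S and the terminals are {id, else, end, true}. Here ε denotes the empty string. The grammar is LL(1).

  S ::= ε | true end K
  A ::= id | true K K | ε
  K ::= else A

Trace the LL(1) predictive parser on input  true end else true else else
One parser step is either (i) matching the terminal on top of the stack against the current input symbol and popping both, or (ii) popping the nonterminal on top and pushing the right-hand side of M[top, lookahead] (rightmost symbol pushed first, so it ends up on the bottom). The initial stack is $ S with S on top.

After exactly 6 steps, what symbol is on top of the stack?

     Stack         Input                           Action
  1  $ S           true end else true else else $  expand S ::= true end K
  2  $ K end true  true end else true else else $  match true
  3  $ K end       end else true else else $       match end
  4  $ K           else true else else $           expand K ::= else A
  5  $ A else      else true else else $           match else
  6  $ A           true else else $                expand A ::= true K K
Stack after step 6: $ K K true (top = true).

true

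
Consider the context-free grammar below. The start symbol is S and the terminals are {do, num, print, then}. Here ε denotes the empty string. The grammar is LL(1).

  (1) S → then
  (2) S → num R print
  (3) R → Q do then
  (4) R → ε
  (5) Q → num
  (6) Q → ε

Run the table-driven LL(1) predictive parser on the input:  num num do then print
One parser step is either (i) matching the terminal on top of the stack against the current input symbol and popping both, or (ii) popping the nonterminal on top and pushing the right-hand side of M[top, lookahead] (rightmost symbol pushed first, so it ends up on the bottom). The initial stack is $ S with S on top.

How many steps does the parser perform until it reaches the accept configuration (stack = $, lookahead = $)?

8

     Stack                Input                    Action
  1  $ S                  num num do then print $  expand S → num R print
  2  $ print R num        num num do then print $  match num
  3  $ print R            num do then print $      expand R → Q do then
  4  $ print then do Q    num do then print $      expand Q → num
  5  $ print then do num  num do then print $      match num
  6  $ print then do      do then print $          match do
  7  $ print then         then print $             match then
  8  $ print              print $                  match print
Accept reached after 8 steps.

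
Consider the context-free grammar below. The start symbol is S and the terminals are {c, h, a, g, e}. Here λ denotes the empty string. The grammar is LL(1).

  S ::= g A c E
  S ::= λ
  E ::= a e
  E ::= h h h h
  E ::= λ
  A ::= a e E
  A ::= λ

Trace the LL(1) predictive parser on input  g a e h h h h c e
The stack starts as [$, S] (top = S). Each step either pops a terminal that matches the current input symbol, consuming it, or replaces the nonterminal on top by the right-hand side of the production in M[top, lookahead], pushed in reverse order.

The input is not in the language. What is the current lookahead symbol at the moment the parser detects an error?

e

step 1: stack=$ S  input=g a e h h h h c e $  — expand S ::= g A c E
step 2: stack=$ E c A g  input=g a e h h h h c e $  — match g
step 3: stack=$ E c A  input=a e h h h h c e $  — expand A ::= a e E
step 4: stack=$ E c E e a  input=a e h h h h c e $  — match a
step 5: stack=$ E c E e  input=e h h h h c e $  — match e
step 6: stack=$ E c E  input=h h h h c e $  — expand E ::= h h h h
step 7: stack=$ E c h h h h  input=h h h h c e $  — match h
step 8: stack=$ E c h h h  input=h h h c e $  — match h
step 9: stack=$ E c h h  input=h h c e $  — match h
step 10: stack=$ E c h  input=h c e $  — match h
step 11: stack=$ E c  input=c e $  — match c
step 12: stack=$ E  input=e $  — error: M[E, e] is empty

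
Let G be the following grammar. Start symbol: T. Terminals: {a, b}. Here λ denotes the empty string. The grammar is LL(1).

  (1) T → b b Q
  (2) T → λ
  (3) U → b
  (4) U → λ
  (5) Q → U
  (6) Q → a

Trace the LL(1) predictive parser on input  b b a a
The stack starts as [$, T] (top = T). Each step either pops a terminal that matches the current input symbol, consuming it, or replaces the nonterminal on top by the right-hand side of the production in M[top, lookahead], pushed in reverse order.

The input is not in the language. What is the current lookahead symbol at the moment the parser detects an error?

a

step 1: stack=$ T  input=b b a a $  — expand T → b b Q
step 2: stack=$ Q b b  input=b b a a $  — match b
step 3: stack=$ Q b  input=b a a $  — match b
step 4: stack=$ Q  input=a a $  — expand Q → a
step 5: stack=$ a  input=a a $  — match a
step 6: stack=$  input=a $  — error: stack empty but input remains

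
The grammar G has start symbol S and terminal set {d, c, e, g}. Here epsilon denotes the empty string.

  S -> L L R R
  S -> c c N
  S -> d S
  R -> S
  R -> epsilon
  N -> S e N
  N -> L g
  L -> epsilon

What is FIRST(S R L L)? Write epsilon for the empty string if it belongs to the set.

FIRST(L): from L->epsilon we get {epsilon}. So FIRST(L) = {epsilon}.
FIRST(S): from S->L L R R we get {epsilon, c, d}; from S->c c N we get {c}; from S->d S we get {d}. So FIRST(S) = {epsilon, c, d}.
FIRST(R): from R->S we get {epsilon, c, d}; from R->epsilon we get {epsilon}. So FIRST(R) = {epsilon, c, d}.
FIRST(N): from N->S e N we get {c, d, e}; from N->L g we get {g}. So FIRST(N) = {c, d, e, g}.
FIRST(S R L L): take FIRST of each symbol in turn, carrying on past any symbol whose FIRST contains epsilon; result {epsilon, c, d}.

{epsilon, c, d}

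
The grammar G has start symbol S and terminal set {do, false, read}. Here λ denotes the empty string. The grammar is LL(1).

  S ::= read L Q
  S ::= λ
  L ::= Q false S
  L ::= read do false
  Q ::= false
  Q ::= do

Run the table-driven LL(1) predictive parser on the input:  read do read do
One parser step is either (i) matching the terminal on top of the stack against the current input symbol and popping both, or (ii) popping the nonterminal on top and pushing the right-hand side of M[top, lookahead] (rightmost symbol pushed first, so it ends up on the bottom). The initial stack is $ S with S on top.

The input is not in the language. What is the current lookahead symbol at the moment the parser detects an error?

     Stack           Input              Action
  1  $ S             read do read do $  expand S ::= read L Q
  2  $ Q L read      read do read do $  match read
  3  $ Q L           do read do $       expand L ::= Q false S
  4  $ Q S false Q   do read do $       expand Q ::= do
  5  $ Q S false do  do read do $       match do
  6  $ Q S false     read do $          error: top is terminal false but lookahead is read

read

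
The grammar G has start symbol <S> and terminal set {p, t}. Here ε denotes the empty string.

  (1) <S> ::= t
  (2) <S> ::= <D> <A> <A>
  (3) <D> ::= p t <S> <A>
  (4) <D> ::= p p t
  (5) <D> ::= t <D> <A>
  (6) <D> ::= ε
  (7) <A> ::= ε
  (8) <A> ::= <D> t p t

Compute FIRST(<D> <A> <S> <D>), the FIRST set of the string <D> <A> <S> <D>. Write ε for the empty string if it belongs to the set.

{ε, p, t}

FIRST(<D>): from <D>::=p t <S> <A> we get {p}; from <D>::=p p t we get {p}; from <D>::=t <D> <A> we get {t}; from <D>::=ε we get {ε}. So FIRST(<D>) = {ε, p, t}.
FIRST(<A>): from <A>::=ε we get {ε}; from <A>::=<D> t p t we get {p, t}. So FIRST(<A>) = {ε, p, t}.
FIRST(<S>): from <S>::=t we get {t}; from <S>::=<D> <A> <A> we get {ε, p, t}. So FIRST(<S>) = {ε, p, t}.
FIRST(<D> <A> <S> <D>): take FIRST of each symbol in turn, carrying on past any symbol whose FIRST contains ε; result {ε, p, t}.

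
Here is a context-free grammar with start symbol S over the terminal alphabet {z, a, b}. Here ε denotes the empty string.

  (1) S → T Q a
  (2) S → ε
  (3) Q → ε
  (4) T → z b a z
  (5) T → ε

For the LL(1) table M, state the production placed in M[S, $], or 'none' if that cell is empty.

S → ε

FIRST(Q): from Q→ε we get {ε}. So FIRST(Q) = {ε}.
FIRST(T): from T→z b a z we get {z}; from T→ε we get {ε}. So FIRST(T) = {ε, z}.
FIRST(S): from S→T Q a we get {a, z}; from S→ε we get {ε}. So FIRST(S) = {ε, a, z}.
FOLLOW(S) includes $ since S is the start symbol.
FOLLOW(S): S appears on no right-hand side. Thus FOLLOW(S) = {$}.
For S → T Q a: FIRST(T Q a) = {a, z}, so it goes in M[S, t] for t ∈ {a, z}.
For S → ε: FIRST(ε) = {ε}, so it goes in M[S, t] for t ∈ {}; since ε ∈ FIRST, also for every t ∈ FOLLOW(S) = {$}.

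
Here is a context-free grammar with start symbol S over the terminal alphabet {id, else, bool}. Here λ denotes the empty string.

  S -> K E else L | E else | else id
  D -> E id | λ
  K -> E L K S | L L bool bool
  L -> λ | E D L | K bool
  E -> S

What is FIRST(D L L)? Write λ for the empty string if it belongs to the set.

FIRST(S) = {bool, else}  (via K E else L, E else)
FIRST(E) = {bool, else}  (via S)
FIRST(D) = {λ, bool, else}  (via E id)
FIRST(K) = {bool, else}  (via E L K S, L L bool bool)
FIRST(L) = {λ, bool, else}  (via E D L, K bool)
FIRST(D L L): take FIRST of each symbol in turn, carrying on past any symbol whose FIRST contains λ; result {λ, bool, else}.

{λ, bool, else}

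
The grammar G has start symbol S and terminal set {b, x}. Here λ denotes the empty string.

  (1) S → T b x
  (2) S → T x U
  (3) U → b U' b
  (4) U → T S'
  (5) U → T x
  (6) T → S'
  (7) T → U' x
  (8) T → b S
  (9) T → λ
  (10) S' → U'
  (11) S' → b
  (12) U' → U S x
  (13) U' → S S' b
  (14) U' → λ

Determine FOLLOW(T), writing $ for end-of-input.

{$, b, x}

FIRST(S) = {b, x}  (via T b x, T x U)
FIRST(U) = {λ, b, x}  (via T S', T x)
FIRST(U') = {λ, b, x}  (via U S x, S S' b)
FIRST(S') = {λ, b, x}  (via U')
FIRST(T) = {λ, b, x}  (via S', U' x)
FOLLOW(S) includes $ since S is the start symbol.
FOLLOW(S): in T→b S, the suffix after S is empty, so FOLLOW(S) ⊇ FOLLOW(T) = {$, b, x}; in U'→U S x, S is followed by x with FIRST {x}; in U'→S S' b, S is followed by S' b with FIRST {b, x}. Thus FOLLOW(S) = {$, b, x}.
FOLLOW(U): in S→T x U, the suffix after U is empty, so FOLLOW(U) ⊇ FOLLOW(S) = {$, b, x}; in U'→U S x, U is followed by S x with FIRST {b, x}. Thus FOLLOW(U) = {$, b, x}.
FOLLOW(T): in S→T b x, T is followed by b x with FIRST {b}; in S→T x U, T is followed by x U with FIRST {x}; in U→T S', T is followed by S' with FIRST {λ, b, x}; in U→T S', the suffix after T is nullable, so FOLLOW(T) ⊇ FOLLOW(U) = {$, b, x}; in U→T x, T is followed by x with FIRST {x}. Thus FOLLOW(T) = {$, b, x}.
FOLLOW(S'): in U→T S', the suffix after S' is empty, so FOLLOW(S') ⊇ FOLLOW(U) = {$, b, x}; in T→S', the suffix after S' is empty, so FOLLOW(S') ⊇ FOLLOW(T) = {$, b, x}; in U'→S S' b, S' is followed by b with FIRST {b}. Thus FOLLOW(S') = {$, b, x}.
FOLLOW(U'): in U→b U' b, U' is followed by b with FIRST {b}; in T→U' x, U' is followed by x with FIRST {x}; in S'→U', the suffix after U' is empty, so FOLLOW(U') ⊇ FOLLOW(S') = {$, b, x}. Thus FOLLOW(U') = {$, b, x}.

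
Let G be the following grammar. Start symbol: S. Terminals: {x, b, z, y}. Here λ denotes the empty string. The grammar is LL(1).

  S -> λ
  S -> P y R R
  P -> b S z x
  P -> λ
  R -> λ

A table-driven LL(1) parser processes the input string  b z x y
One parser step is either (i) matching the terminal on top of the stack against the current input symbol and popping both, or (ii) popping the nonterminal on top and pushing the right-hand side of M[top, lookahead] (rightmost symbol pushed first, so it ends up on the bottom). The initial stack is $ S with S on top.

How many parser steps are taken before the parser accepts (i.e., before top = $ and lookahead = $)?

9

     Stack            Input      Action
  1  $ S              b z x y $  expand S -> P y R R
  2  $ R R y P        b z x y $  expand P -> b S z x
  3  $ R R y x z S b  b z x y $  match b
  4  $ R R y x z S    z x y $    expand S -> λ
  5  $ R R y x z      z x y $    match z
  6  $ R R y x        x y $      match x
  7  $ R R y          y $        match y
  8  $ R R            $          expand R -> λ
  9  $ R              $          expand R -> λ
Accept reached after 9 steps.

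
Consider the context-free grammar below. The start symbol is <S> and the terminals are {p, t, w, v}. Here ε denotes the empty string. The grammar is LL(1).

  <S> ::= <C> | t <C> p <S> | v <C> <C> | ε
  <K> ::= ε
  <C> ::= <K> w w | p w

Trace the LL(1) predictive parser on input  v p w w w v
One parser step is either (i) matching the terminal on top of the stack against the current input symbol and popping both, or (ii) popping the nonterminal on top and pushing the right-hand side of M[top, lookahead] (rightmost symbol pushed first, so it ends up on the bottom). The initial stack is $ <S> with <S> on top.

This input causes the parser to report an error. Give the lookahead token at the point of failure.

v

step 1: stack=$ <S>  input=v p w w w v $  — expand <S> ::= v <C> <C>
step 2: stack=$ <C> <C> v  input=v p w w w v $  — match v
step 3: stack=$ <C> <C>  input=p w w w v $  — expand <C> ::= p w
step 4: stack=$ <C> w p  input=p w w w v $  — match p
step 5: stack=$ <C> w  input=w w w v $  — match w
step 6: stack=$ <C>  input=w w v $  — expand <C> ::= <K> w w
step 7: stack=$ w w <K>  input=w w v $  — expand <K> ::= ε
step 8: stack=$ w w  input=w w v $  — match w
step 9: stack=$ w  input=w v $  — match w
step 10: stack=$  input=v $  — error: stack empty but input remains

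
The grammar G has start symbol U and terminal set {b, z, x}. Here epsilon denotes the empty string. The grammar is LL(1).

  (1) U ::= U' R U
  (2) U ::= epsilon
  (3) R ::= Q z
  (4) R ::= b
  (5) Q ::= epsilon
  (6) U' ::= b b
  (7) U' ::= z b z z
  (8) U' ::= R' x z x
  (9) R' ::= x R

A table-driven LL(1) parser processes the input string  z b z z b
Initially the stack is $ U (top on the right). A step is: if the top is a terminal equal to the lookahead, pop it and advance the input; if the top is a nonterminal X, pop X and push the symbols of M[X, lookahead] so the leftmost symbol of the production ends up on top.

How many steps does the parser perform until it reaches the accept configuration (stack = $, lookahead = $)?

step 1: stack=$ U  input=z b z z b $  — expand U ::= U' R U
step 2: stack=$ U R U'  input=z b z z b $  — expand U' ::= z b z z
step 3: stack=$ U R z z b z  input=z b z z b $  — match z
step 4: stack=$ U R z z b  input=b z z b $  — match b
step 5: stack=$ U R z z  input=z z b $  — match z
step 6: stack=$ U R z  input=z b $  — match z
step 7: stack=$ U R  input=b $  — expand R ::= b
step 8: stack=$ U b  input=b $  — match b
step 9: stack=$ U  input=$  — expand U ::= epsilon
Accept reached after 9 steps.

9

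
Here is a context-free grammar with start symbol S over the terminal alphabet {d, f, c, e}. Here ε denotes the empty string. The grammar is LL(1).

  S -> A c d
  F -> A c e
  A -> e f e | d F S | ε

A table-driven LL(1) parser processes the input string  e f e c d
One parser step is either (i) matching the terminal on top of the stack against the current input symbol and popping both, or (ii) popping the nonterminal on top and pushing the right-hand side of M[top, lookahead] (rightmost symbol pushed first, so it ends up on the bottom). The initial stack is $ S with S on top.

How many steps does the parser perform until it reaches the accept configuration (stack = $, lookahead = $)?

step 1: stack=$ S  input=e f e c d $  — expand S -> A c d
step 2: stack=$ d c A  input=e f e c d $  — expand A -> e f e
step 3: stack=$ d c e f e  input=e f e c d $  — match e
step 4: stack=$ d c e f  input=f e c d $  — match f
step 5: stack=$ d c e  input=e c d $  — match e
step 6: stack=$ d c  input=c d $  — match c
step 7: stack=$ d  input=d $  — match d
Accept reached after 7 steps.

7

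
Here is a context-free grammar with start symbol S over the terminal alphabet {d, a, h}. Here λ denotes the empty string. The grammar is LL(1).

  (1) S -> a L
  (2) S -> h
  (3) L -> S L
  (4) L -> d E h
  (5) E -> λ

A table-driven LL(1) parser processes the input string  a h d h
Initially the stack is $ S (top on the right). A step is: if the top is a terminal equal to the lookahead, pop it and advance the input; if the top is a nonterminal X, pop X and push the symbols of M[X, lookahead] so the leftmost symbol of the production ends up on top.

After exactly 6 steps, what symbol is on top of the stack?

     Stack  Input      Action
  1  $ S    a h d h $  expand S -> a L
  2  $ L a  a h d h $  match a
  3  $ L    h d h $    expand L -> S L
  4  $ L S  h d h $    expand S -> h
  5  $ L h  h d h $    match h
  6  $ L    d h $      expand L -> d E h
Stack after step 6: $ h E d (top = d).

d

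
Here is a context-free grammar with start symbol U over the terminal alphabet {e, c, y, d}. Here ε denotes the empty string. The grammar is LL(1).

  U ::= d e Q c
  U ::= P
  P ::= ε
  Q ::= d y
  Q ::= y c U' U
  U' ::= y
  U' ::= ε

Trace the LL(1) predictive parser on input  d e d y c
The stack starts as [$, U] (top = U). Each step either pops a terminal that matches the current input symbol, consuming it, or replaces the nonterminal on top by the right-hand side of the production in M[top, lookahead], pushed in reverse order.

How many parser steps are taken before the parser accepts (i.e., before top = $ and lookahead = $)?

     Stack      Input        Action
  1  $ U        d e d y c $  expand U ::= d e Q c
  2  $ c Q e d  d e d y c $  match d
  3  $ c Q e    e d y c $    match e
  4  $ c Q      d y c $      expand Q ::= d y
  5  $ c y d    d y c $      match d
  6  $ c y      y c $        match y
  7  $ c        c $          match c
Accept reached after 7 steps.

7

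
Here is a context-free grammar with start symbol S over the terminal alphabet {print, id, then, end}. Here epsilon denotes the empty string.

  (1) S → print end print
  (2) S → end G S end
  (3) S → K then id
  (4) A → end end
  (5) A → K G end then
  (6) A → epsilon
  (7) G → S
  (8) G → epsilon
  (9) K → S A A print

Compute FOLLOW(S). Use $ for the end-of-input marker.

FIRST(S) = {end, print}  (via K then id)
FIRST(G) = {epsilon, end, print}  (via S)
FIRST(K) = {end, print}  (via S A A print)
FIRST(A) = {epsilon, end, print}  (via K G end then)
FOLLOW(S) includes $ since S is the start symbol.
FOLLOW(A): in K→S A A print (occurrence 1), A is followed by A print with FIRST {end, print}; in K→S A A print (occurrence 2), A is followed by print with FIRST {print}. Thus FOLLOW(A) = {end, print}.
FOLLOW(G): in S→end G S end, G is followed by S end with FIRST {end, print}; in A→K G end then, G is followed by end then with FIRST {end}. Thus FOLLOW(G) = {end, print}.
FOLLOW(S): in S→end G S end, S is followed by end with FIRST {end}; in G→S, the suffix after S is empty, so FOLLOW(S) ⊇ FOLLOW(G) = {end, print}; in K→S A A print, S is followed by A A print with FIRST {end, print}. Thus FOLLOW(S) = {$, end, print}.
FOLLOW(K): in S→K then id, K is followed by then id with FIRST {then}; in A→K G end then, K is followed by G end then with FIRST {end, print}. Thus FOLLOW(K) = {end, print, then}.

{$, end, print}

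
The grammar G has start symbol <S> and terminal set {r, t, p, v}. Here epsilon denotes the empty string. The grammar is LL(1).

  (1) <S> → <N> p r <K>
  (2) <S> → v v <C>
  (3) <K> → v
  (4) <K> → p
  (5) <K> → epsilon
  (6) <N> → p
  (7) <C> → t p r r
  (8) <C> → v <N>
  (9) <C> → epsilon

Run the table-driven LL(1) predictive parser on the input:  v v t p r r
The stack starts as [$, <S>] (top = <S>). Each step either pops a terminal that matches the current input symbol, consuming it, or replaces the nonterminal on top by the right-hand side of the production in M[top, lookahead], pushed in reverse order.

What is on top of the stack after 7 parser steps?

     Stack      Input          Action
  1  $ <S>      v v t p r r $  expand <S> → v v <C>
  2  $ <C> v v  v v t p r r $  match v
  3  $ <C> v    v t p r r $    match v
  4  $ <C>      t p r r $      expand <C> → t p r r
  5  $ r r p t  t p r r $      match t
  6  $ r r p    p r r $        match p
  7  $ r r      r r $          match r
Stack after step 7: $ r (top = r).

r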